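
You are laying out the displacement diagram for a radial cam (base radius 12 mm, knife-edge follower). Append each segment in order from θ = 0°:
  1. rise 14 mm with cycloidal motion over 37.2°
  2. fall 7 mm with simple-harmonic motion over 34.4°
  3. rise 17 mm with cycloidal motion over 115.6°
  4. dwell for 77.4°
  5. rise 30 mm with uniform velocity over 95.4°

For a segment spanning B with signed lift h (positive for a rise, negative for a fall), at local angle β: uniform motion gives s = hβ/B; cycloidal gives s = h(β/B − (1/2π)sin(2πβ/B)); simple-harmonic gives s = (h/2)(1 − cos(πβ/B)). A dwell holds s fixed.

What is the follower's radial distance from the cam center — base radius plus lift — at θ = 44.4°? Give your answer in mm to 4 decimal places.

seg 1 [0°–37.2°] cycloidal, h=14: full span → s += 14 → s = 14.0000
seg 2 [37.2°–71.6°] simple-harmonic, h=-7: θ=44.4° here. β=7.2, B=34.4. -7/2·(1 − cos(π·0.2093)) = -0.7298 → s = 13.2702
radial distance = base radius + s = 12 + 13.2702 = 25.2702

25.2702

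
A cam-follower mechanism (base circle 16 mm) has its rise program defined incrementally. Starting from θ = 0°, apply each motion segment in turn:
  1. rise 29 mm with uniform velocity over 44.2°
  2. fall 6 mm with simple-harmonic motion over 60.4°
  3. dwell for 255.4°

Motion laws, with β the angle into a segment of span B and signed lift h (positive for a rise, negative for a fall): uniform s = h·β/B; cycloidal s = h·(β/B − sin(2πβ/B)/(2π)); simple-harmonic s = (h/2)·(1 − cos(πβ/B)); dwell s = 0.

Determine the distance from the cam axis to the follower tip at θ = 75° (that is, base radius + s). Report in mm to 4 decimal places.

seg 1 [0°–44.2°] uniform, h=29: full span → s += 29 → s = 29.0000
seg 2 [44.2°–104.6°] simple-harmonic, h=-6: θ=75° here. β=30.8, B=60.4. -6/2·(1 − cos(π·0.5099)) = -3.0936 → s = 25.9064
radial distance = base radius + s = 16 + 25.9064 = 41.9064

41.9064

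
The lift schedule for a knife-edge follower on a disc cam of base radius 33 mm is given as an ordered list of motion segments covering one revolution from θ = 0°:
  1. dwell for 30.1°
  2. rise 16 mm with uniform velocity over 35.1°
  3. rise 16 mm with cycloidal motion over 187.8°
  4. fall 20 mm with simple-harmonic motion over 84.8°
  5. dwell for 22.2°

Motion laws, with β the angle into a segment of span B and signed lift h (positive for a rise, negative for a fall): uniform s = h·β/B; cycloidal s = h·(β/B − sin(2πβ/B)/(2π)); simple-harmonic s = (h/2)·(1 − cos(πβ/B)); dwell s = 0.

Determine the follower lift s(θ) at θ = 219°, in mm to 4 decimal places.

seg 1 [0°–30.1°] dwell: s stays 0.0000
seg 2 [30.1°–65.2°] uniform, h=16: full span → s += 16 → s = 16.0000
seg 3 [65.2°–253°] cycloidal, h=16: θ=219° here. β=153.8, B=187.8. 16·(0.8190 − sin(2π·0.8190)/(2π)) = 15.4145 → s = 31.4145

31.4145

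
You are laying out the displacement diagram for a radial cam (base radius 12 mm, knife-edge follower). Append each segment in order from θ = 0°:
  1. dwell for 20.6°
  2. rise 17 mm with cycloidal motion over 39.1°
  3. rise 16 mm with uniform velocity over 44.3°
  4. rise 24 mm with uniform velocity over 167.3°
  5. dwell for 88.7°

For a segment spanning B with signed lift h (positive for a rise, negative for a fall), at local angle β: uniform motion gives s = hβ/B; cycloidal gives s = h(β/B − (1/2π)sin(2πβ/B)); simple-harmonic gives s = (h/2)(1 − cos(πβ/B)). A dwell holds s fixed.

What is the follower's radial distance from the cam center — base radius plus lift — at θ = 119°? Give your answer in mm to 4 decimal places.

seg 1 [0°–20.6°] dwell: s stays 0.0000
seg 2 [20.6°–59.7°] cycloidal, h=17: full span → s += 17 → s = 17.0000
seg 3 [59.7°–104°] uniform, h=16: full span → s += 16 → s = 33.0000
seg 4 [104°–271.3°] uniform, h=24: θ=119° here. β=15, B=167.3. 24·15/167.3 = 2.1518 → s = 35.1518
radial distance = base radius + s = 12 + 35.1518 = 47.1518

47.1518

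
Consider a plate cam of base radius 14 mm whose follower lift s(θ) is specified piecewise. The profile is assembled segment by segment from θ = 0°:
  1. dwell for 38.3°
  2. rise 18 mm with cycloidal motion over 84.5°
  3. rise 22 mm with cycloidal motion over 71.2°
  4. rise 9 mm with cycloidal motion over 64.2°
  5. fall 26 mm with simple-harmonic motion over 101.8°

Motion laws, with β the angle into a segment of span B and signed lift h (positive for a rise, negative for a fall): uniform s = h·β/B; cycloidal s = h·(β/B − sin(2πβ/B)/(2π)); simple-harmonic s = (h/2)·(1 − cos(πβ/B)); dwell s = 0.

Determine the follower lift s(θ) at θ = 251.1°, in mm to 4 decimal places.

seg 1 [0°–38.3°] dwell: s stays 0.0000
seg 2 [38.3°–122.8°] cycloidal, h=18: full span → s += 18 → s = 18.0000
seg 3 [122.8°–194°] cycloidal, h=22: full span → s += 22 → s = 40.0000
seg 4 [194°–258.2°] cycloidal, h=9: θ=251.1° here. β=57.1, B=64.2. 9·(0.8894 − sin(2π·0.8894)/(2π)) = 8.9218 → s = 48.9218

48.9218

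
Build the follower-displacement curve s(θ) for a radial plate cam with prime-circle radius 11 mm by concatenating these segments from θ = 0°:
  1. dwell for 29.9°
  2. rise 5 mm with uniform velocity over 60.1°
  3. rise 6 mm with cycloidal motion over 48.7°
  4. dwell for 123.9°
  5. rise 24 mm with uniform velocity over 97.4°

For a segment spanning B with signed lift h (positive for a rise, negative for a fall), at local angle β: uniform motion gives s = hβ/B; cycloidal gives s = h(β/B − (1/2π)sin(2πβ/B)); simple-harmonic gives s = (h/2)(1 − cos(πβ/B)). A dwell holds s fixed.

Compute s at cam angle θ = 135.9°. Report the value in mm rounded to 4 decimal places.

seg 1 [0°–29.9°] dwell: s stays 0.0000
seg 2 [29.9°–90°] uniform, h=5: full span → s += 5 → s = 5.0000
seg 3 [90°–138.7°] cycloidal, h=6: θ=135.9° here. β=45.9, B=48.7. 6·(0.9425 − sin(2π·0.9425)/(2π)) = 5.9925 → s = 10.9925

10.9925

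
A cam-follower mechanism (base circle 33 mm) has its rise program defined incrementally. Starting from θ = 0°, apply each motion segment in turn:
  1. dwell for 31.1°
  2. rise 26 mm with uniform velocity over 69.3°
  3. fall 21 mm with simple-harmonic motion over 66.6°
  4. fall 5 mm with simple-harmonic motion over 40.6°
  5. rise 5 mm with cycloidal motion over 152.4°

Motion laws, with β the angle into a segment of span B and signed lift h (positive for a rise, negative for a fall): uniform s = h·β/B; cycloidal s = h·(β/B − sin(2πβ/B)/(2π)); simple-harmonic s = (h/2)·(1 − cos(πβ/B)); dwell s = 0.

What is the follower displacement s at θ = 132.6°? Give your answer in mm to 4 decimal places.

seg 1 [0°–31.1°] dwell: s stays 0.0000
seg 2 [31.1°–100.4°] uniform, h=26: full span → s += 26 → s = 26.0000
seg 3 [100.4°–167°] simple-harmonic, h=-21: θ=132.6° here. β=32.2, B=66.6. -21/2·(1 − cos(π·0.4835)) = -9.9554 → s = 16.0446

16.0446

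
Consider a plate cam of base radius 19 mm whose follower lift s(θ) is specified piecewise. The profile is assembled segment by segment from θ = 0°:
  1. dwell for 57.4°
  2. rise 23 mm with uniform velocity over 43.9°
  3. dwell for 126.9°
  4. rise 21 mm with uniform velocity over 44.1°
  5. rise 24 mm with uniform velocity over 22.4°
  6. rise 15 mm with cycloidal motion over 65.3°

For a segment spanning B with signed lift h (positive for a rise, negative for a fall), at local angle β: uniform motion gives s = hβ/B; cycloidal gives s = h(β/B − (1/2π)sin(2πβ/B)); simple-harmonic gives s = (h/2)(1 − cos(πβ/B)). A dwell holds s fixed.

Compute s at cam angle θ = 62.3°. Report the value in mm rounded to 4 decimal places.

seg 1 [0°–57.4°] dwell: s stays 0.0000
seg 2 [57.4°–101.3°] uniform, h=23: θ=62.3° here. β=4.9, B=43.9. 23·4.9/43.9 = 2.5672 → s = 2.5672

2.5672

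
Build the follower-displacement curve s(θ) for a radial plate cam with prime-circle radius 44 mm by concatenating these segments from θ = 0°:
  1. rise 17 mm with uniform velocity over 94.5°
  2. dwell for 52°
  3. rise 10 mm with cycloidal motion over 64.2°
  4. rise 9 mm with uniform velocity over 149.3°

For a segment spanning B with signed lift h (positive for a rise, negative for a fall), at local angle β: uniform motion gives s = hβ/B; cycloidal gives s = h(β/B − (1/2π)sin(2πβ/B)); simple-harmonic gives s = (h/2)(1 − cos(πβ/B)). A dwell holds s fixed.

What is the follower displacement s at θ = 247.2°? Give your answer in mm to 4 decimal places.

seg 1 [0°–94.5°] uniform, h=17: full span → s += 17 → s = 17.0000
seg 2 [94.5°–146.5°] dwell: s stays 17.0000
seg 3 [146.5°–210.7°] cycloidal, h=10: full span → s += 10 → s = 27.0000
seg 4 [210.7°–360°] uniform, h=9: θ=247.2° here. β=36.5, B=149.3. 9·36.5/149.3 = 2.2003 → s = 29.2003

29.2003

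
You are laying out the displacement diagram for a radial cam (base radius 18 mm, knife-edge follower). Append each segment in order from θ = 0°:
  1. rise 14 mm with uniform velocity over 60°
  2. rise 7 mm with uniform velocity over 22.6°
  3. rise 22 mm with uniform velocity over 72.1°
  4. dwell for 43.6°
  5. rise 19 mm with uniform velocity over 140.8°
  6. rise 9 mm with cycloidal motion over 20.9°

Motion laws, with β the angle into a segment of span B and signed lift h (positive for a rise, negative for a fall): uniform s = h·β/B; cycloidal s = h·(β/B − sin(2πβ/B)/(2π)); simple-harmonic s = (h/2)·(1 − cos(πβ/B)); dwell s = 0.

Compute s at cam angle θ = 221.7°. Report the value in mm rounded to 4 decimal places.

seg 1 [0°–60°] uniform, h=14: full span → s += 14 → s = 14.0000
seg 2 [60°–82.6°] uniform, h=7: full span → s += 7 → s = 21.0000
seg 3 [82.6°–154.7°] uniform, h=22: full span → s += 22 → s = 43.0000
seg 4 [154.7°–198.3°] dwell: s stays 43.0000
seg 5 [198.3°–339.1°] uniform, h=19: θ=221.7° here. β=23.4, B=140.8. 19·23.4/140.8 = 3.1577 → s = 46.1577

46.1577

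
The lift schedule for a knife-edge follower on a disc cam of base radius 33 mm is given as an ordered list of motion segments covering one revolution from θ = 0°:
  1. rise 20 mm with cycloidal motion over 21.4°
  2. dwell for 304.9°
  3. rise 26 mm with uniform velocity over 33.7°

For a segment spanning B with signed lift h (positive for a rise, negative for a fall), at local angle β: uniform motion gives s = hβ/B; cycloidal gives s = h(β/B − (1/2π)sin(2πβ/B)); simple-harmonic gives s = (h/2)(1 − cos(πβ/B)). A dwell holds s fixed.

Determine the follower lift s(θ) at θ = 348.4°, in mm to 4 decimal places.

seg 1 [0°–21.4°] cycloidal, h=20: full span → s += 20 → s = 20.0000
seg 2 [21.4°–326.3°] dwell: s stays 20.0000
seg 3 [326.3°–360°] uniform, h=26: θ=348.4° here. β=22.1, B=33.7. 26·22.1/33.7 = 17.0504 → s = 37.0504

37.0504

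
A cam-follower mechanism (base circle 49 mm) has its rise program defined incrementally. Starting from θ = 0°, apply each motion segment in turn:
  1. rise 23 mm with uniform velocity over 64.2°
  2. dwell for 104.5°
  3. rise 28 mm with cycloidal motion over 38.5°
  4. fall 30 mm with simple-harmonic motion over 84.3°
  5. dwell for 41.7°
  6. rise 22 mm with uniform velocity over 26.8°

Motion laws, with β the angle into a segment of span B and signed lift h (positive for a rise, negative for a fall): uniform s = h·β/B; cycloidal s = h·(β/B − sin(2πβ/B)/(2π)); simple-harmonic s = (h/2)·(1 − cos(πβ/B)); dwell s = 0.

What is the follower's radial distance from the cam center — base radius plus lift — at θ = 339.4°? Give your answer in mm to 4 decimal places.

seg 1 [0°–64.2°] uniform, h=23: full span → s += 23 → s = 23.0000
seg 2 [64.2°–168.7°] dwell: s stays 23.0000
seg 3 [168.7°–207.2°] cycloidal, h=28: full span → s += 28 → s = 51.0000
seg 4 [207.2°–291.5°] simple-harmonic, h=-30: full span → s += -30 → s = 21.0000
seg 5 [291.5°–333.2°] dwell: s stays 21.0000
seg 6 [333.2°–360°] uniform, h=22: θ=339.4° here. β=6.2, B=26.8. 22·6.2/26.8 = 5.0896 → s = 26.0896
radial distance = base radius + s = 49 + 26.0896 = 75.0896

75.0896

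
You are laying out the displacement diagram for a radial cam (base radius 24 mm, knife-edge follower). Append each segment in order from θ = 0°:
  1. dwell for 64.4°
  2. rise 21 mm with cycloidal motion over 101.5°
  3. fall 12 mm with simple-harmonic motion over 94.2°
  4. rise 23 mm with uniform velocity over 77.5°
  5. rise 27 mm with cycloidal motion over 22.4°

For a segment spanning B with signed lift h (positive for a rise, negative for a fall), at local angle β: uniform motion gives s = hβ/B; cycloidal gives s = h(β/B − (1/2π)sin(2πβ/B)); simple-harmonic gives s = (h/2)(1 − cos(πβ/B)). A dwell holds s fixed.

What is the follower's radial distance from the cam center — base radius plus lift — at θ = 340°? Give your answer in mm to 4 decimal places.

seg 1 [0°–64.4°] dwell: s stays 0.0000
seg 2 [64.4°–165.9°] cycloidal, h=21: full span → s += 21 → s = 21.0000
seg 3 [165.9°–260.1°] simple-harmonic, h=-12: full span → s += -12 → s = 9.0000
seg 4 [260.1°–337.6°] uniform, h=23: full span → s += 23 → s = 32.0000
seg 5 [337.6°–360°] cycloidal, h=27: θ=340° here. β=2.4, B=22.4. 27·(0.1071 − sin(2π·0.1071)/(2π)) = 0.2136 → s = 32.2136
radial distance = base radius + s = 24 + 32.2136 = 56.2136

56.2136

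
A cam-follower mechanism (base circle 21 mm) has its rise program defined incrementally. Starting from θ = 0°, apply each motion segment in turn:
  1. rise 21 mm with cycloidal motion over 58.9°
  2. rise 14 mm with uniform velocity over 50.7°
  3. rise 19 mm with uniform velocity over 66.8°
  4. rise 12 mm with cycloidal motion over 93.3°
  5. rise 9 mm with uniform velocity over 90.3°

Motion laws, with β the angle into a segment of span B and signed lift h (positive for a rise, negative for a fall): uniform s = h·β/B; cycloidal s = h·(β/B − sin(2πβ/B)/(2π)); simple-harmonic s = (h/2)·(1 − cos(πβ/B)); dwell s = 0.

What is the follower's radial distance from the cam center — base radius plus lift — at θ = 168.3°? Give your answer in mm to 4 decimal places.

seg 1 [0°–58.9°] cycloidal, h=21: full span → s += 21 → s = 21.0000
seg 2 [58.9°–109.6°] uniform, h=14: full span → s += 14 → s = 35.0000
seg 3 [109.6°–176.4°] uniform, h=19: θ=168.3° here. β=58.7, B=66.8. 19·58.7/66.8 = 16.6961 → s = 51.6961
radial distance = base radius + s = 21 + 51.6961 = 72.6961

72.6961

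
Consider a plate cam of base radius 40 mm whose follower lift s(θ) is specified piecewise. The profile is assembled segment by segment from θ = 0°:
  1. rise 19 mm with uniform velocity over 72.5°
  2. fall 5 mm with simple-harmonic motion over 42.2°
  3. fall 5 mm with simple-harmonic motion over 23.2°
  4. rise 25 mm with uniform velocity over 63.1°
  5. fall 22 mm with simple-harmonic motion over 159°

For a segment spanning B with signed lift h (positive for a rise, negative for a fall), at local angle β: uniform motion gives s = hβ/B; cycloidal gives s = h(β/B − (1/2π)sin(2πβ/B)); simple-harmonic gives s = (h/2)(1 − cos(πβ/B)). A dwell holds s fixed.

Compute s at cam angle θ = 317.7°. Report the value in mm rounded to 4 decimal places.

seg 1 [0°–72.5°] uniform, h=19: full span → s += 19 → s = 19.0000
seg 2 [72.5°–114.7°] simple-harmonic, h=-5: full span → s += -5 → s = 14.0000
seg 3 [114.7°–137.9°] simple-harmonic, h=-5: full span → s += -5 → s = 9.0000
seg 4 [137.9°–201°] uniform, h=25: full span → s += 25 → s = 34.0000
seg 5 [201°–360°] simple-harmonic, h=-22: θ=317.7° here. β=116.7, B=159. -22/2·(1 − cos(π·0.7340)) = -18.3766 → s = 15.6234

15.6234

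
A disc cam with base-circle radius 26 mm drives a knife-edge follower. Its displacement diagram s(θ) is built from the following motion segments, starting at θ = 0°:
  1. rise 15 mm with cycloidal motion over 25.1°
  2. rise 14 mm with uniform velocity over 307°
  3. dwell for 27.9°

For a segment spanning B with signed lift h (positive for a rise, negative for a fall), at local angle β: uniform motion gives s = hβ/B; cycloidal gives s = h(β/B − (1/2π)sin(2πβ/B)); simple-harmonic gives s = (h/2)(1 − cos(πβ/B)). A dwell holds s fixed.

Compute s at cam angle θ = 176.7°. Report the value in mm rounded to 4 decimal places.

seg 1 [0°–25.1°] cycloidal, h=15: full span → s += 15 → s = 15.0000
seg 2 [25.1°–332.1°] uniform, h=14: θ=176.7° here. β=151.6, B=307. 14·151.6/307 = 6.9134 → s = 21.9134

21.9134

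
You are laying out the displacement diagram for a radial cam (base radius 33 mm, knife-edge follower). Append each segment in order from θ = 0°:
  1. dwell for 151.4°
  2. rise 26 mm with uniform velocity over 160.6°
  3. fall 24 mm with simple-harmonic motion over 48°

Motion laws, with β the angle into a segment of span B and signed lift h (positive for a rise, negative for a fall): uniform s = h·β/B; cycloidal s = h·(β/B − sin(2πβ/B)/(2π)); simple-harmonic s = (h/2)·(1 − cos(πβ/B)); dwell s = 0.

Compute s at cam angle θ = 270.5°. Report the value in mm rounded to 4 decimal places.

seg 1 [0°–151.4°] dwell: s stays 0.0000
seg 2 [151.4°–312°] uniform, h=26: θ=270.5° here. β=119.1, B=160.6. 26·119.1/160.6 = 19.2814 → s = 19.2814

19.2814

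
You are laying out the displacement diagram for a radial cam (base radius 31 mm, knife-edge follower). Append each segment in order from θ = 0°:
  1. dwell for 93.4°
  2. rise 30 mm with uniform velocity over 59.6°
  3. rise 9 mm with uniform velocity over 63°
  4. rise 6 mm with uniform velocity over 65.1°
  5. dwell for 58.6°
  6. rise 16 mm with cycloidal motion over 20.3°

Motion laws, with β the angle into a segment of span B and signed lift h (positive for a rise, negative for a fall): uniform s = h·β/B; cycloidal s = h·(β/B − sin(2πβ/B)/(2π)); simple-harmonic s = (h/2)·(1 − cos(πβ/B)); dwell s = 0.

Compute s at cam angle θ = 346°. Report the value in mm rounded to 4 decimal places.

seg 1 [0°–93.4°] dwell: s stays 0.0000
seg 2 [93.4°–153°] uniform, h=30: full span → s += 30 → s = 30.0000
seg 3 [153°–216°] uniform, h=9: full span → s += 9 → s = 39.0000
seg 4 [216°–281.1°] uniform, h=6: full span → s += 6 → s = 45.0000
seg 5 [281.1°–339.7°] dwell: s stays 45.0000
seg 6 [339.7°–360°] cycloidal, h=16: θ=346° here. β=6.3, B=20.3. 16·(0.3103 − sin(2π·0.3103)/(2π)) = 2.5999 → s = 47.5999

47.5999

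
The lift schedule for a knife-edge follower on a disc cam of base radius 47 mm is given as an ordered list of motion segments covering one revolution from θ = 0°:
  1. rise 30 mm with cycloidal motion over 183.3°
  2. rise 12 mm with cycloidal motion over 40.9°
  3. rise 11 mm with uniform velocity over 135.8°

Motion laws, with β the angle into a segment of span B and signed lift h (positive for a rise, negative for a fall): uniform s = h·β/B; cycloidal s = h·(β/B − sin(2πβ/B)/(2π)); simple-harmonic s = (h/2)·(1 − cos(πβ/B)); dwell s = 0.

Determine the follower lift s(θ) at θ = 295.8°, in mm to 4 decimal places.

seg 1 [0°–183.3°] cycloidal, h=30: full span → s += 30 → s = 30.0000
seg 2 [183.3°–224.2°] cycloidal, h=12: full span → s += 12 → s = 42.0000
seg 3 [224.2°–360°] uniform, h=11: θ=295.8° here. β=71.6, B=135.8. 11·71.6/135.8 = 5.7997 → s = 47.7997

47.7997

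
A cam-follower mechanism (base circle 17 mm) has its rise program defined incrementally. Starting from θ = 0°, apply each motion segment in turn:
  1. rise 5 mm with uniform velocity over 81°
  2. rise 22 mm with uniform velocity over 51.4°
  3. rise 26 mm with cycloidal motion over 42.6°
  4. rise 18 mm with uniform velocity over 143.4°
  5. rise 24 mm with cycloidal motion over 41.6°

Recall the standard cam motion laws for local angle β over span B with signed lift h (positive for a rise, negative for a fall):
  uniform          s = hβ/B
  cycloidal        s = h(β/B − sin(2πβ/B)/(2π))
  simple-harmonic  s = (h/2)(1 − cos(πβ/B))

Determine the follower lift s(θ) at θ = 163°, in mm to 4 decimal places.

seg 1 [0°–81°] uniform, h=5: full span → s += 5 → s = 5.0000
seg 2 [81°–132.4°] uniform, h=22: full span → s += 22 → s = 27.0000
seg 3 [132.4°–175°] cycloidal, h=26: θ=163° here. β=30.6, B=42.6. 26·(0.7183 − sin(2π·0.7183)/(2π)) = 22.7323 → s = 49.7323

49.7323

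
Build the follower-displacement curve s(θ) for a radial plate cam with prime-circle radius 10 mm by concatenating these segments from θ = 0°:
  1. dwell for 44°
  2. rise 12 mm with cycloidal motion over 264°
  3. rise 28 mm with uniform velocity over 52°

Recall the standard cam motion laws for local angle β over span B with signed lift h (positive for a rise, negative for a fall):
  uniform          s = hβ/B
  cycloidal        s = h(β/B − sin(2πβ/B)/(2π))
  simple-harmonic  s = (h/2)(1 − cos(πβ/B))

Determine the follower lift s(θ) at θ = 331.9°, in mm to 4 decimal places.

seg 1 [0°–44°] dwell: s stays 0.0000
seg 2 [44°–308°] cycloidal, h=12: full span → s += 12 → s = 12.0000
seg 3 [308°–360°] uniform, h=28: θ=331.9° here. β=23.9, B=52. 28·23.9/52 = 12.8692 → s = 24.8692

24.8692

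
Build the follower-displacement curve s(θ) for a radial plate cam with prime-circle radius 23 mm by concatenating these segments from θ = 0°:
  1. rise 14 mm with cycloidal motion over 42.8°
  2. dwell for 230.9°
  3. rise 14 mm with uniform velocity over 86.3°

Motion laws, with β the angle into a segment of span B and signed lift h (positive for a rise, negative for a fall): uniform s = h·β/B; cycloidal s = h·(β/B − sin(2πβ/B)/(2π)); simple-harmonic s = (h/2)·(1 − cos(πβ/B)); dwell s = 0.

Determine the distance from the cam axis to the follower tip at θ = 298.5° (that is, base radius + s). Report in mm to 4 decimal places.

seg 1 [0°–42.8°] cycloidal, h=14: full span → s += 14 → s = 14.0000
seg 2 [42.8°–273.7°] dwell: s stays 14.0000
seg 3 [273.7°–360°] uniform, h=14: θ=298.5° here. β=24.8, B=86.3. 14·24.8/86.3 = 4.0232 → s = 18.0232
radial distance = base radius + s = 23 + 18.0232 = 41.0232

41.0232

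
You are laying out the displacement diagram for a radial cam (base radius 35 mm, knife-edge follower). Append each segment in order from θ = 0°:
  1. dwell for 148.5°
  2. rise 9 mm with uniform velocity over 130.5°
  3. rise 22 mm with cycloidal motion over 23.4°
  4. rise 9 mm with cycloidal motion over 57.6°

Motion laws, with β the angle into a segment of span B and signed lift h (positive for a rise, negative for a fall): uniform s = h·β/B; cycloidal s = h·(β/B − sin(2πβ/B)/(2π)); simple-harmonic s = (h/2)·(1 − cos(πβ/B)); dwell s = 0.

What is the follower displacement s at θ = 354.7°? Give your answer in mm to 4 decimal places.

seg 1 [0°–148.5°] dwell: s stays 0.0000
seg 2 [148.5°–279°] uniform, h=9: full span → s += 9 → s = 9.0000
seg 3 [279°–302.4°] cycloidal, h=22: full span → s += 22 → s = 31.0000
seg 4 [302.4°–360°] cycloidal, h=9: θ=354.7° here. β=52.3, B=57.6. 9·(0.9080 − sin(2π·0.9080)/(2π)) = 8.9546 → s = 39.9546

39.9546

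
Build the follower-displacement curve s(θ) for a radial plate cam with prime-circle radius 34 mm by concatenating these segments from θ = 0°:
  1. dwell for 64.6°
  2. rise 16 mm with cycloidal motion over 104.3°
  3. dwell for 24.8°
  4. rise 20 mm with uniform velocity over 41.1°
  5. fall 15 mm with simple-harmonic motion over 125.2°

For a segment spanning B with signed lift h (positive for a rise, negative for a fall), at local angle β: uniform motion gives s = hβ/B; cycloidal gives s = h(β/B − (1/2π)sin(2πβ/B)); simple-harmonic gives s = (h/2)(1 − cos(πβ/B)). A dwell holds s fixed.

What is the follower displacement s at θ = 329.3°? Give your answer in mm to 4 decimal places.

seg 1 [0°–64.6°] dwell: s stays 0.0000
seg 2 [64.6°–168.9°] cycloidal, h=16: full span → s += 16 → s = 16.0000
seg 3 [168.9°–193.7°] dwell: s stays 16.0000
seg 4 [193.7°–234.8°] uniform, h=20: full span → s += 20 → s = 36.0000
seg 5 [234.8°–360°] simple-harmonic, h=-15: θ=329.3° here. β=94.5, B=125.2. -15/2·(1 − cos(π·0.7548)) = -12.8825 → s = 23.1175

23.1175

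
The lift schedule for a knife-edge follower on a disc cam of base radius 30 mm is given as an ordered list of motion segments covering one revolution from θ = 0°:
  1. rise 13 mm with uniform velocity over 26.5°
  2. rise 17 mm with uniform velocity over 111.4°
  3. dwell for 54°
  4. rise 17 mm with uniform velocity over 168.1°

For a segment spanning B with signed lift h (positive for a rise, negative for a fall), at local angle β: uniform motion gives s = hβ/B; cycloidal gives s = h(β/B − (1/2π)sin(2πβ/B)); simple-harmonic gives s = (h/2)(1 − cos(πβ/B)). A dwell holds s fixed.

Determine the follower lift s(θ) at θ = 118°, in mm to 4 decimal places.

seg 1 [0°–26.5°] uniform, h=13: full span → s += 13 → s = 13.0000
seg 2 [26.5°–137.9°] uniform, h=17: θ=118° here. β=91.5, B=111.4. 17·91.5/111.4 = 13.9632 → s = 26.9632

26.9632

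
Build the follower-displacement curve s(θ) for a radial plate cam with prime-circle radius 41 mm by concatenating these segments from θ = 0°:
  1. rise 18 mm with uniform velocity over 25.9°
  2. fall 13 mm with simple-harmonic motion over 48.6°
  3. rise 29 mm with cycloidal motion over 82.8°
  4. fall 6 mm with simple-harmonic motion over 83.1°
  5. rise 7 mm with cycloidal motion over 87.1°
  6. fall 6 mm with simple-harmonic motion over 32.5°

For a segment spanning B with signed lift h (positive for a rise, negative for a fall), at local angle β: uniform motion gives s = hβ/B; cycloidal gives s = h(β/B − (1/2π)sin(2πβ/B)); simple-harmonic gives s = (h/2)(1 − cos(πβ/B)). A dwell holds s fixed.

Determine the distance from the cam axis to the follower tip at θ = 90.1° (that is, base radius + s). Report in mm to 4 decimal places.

seg 1 [0°–25.9°] uniform, h=18: full span → s += 18 → s = 18.0000
seg 2 [25.9°–74.5°] simple-harmonic, h=-13: full span → s += -13 → s = 5.0000
seg 3 [74.5°–157.3°] cycloidal, h=29: θ=90.1° here. β=15.6, B=82.8. 29·(0.1884 − sin(2π·0.1884)/(2π)) = 1.1896 → s = 6.1896
radial distance = base radius + s = 41 + 6.1896 = 47.1896

47.1896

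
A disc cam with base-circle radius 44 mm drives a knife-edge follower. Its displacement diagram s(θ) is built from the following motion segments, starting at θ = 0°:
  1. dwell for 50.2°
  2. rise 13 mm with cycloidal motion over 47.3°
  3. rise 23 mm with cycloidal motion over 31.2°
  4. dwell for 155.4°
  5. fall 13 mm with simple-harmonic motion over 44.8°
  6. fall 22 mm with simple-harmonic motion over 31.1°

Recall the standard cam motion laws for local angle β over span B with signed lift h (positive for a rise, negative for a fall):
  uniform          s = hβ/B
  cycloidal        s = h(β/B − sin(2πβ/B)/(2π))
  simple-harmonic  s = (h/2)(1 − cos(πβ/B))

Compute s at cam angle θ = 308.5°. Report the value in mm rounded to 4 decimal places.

seg 1 [0°–50.2°] dwell: s stays 0.0000
seg 2 [50.2°–97.5°] cycloidal, h=13: full span → s += 13 → s = 13.0000
seg 3 [97.5°–128.7°] cycloidal, h=23: full span → s += 23 → s = 36.0000
seg 4 [128.7°–284.1°] dwell: s stays 36.0000
seg 5 [284.1°–328.9°] simple-harmonic, h=-13: θ=308.5° here. β=24.4, B=44.8. -13/2·(1 − cos(π·0.5446)) = -7.4086 → s = 28.5914

28.5914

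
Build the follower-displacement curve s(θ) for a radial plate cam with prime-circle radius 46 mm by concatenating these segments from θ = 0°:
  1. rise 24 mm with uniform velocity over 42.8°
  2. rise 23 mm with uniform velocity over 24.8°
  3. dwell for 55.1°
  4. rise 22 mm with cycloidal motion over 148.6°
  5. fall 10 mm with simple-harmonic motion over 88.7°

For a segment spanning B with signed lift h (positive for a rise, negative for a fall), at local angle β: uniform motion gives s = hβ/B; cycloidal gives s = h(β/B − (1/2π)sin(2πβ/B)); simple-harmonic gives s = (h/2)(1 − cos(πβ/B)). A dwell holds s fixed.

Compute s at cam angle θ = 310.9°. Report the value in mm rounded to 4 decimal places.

seg 1 [0°–42.8°] uniform, h=24: full span → s += 24 → s = 24.0000
seg 2 [42.8°–67.6°] uniform, h=23: full span → s += 23 → s = 47.0000
seg 3 [67.6°–122.7°] dwell: s stays 47.0000
seg 4 [122.7°–271.3°] cycloidal, h=22: full span → s += 22 → s = 69.0000
seg 5 [271.3°–360°] simple-harmonic, h=-10: θ=310.9° here. β=39.6, B=88.7. -10/2·(1 − cos(π·0.4464)) = -4.1628 → s = 64.8372

64.8372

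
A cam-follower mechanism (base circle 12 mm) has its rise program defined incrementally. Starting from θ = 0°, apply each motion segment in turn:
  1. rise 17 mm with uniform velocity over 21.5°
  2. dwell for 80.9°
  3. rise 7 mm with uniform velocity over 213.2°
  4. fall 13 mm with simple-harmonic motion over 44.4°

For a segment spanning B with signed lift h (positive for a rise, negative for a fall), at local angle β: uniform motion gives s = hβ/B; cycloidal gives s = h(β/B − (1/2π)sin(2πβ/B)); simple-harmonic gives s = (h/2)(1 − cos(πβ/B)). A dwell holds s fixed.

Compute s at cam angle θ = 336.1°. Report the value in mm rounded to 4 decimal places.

seg 1 [0°–21.5°] uniform, h=17: full span → s += 17 → s = 17.0000
seg 2 [21.5°–102.4°] dwell: s stays 17.0000
seg 3 [102.4°–315.6°] uniform, h=7: full span → s += 7 → s = 24.0000
seg 4 [315.6°–360°] simple-harmonic, h=-13: θ=336.1° here. β=20.5, B=44.4. -13/2·(1 − cos(π·0.4617)) = -5.7200 → s = 18.2800

18.2800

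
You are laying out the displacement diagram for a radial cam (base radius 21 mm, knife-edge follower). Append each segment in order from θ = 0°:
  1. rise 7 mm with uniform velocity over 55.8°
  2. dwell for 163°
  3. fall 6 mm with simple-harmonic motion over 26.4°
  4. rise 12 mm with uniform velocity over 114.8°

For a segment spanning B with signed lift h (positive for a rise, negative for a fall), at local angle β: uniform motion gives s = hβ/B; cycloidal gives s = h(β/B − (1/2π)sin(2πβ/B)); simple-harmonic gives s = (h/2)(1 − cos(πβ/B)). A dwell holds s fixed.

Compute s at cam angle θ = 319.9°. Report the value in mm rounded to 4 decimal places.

seg 1 [0°–55.8°] uniform, h=7: full span → s += 7 → s = 7.0000
seg 2 [55.8°–218.8°] dwell: s stays 7.0000
seg 3 [218.8°–245.2°] simple-harmonic, h=-6: full span → s += -6 → s = 1.0000
seg 4 [245.2°–360°] uniform, h=12: θ=319.9° here. β=74.7, B=114.8. 12·74.7/114.8 = 7.8084 → s = 8.8084

8.8084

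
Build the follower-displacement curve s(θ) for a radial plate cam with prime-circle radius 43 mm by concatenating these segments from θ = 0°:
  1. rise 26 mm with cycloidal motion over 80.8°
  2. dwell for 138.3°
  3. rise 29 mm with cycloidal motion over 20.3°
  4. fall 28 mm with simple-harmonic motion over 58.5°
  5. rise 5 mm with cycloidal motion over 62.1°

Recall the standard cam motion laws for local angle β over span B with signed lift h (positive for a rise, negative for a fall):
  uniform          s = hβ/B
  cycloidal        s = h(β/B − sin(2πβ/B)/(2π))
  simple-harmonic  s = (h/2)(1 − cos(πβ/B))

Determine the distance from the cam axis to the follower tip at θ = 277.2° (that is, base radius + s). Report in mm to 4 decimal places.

seg 1 [0°–80.8°] cycloidal, h=26: full span → s += 26 → s = 26.0000
seg 2 [80.8°–219.1°] dwell: s stays 26.0000
seg 3 [219.1°–239.4°] cycloidal, h=29: full span → s += 29 → s = 55.0000
seg 4 [239.4°–297.9°] simple-harmonic, h=-28: θ=277.2° here. β=37.8, B=58.5. -28/2·(1 − cos(π·0.6462)) = -20.2047 → s = 34.7953
radial distance = base radius + s = 43 + 34.7953 = 77.7953

77.7953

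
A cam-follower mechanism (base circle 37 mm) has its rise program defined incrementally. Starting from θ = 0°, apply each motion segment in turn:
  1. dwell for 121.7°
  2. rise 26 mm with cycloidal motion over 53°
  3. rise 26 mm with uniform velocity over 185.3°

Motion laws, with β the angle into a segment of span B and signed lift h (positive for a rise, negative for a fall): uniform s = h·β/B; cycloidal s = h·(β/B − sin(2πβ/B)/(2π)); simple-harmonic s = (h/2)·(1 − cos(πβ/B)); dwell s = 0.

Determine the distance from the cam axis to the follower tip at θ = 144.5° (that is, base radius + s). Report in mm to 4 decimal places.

seg 1 [0°–121.7°] dwell: s stays 0.0000
seg 2 [121.7°–174.7°] cycloidal, h=26: θ=144.5° here. β=22.8, B=53. 26·(0.4302 − sin(2π·0.4302)/(2π)) = 9.4275 → s = 9.4275
radial distance = base radius + s = 37 + 9.4275 = 46.4275

46.4275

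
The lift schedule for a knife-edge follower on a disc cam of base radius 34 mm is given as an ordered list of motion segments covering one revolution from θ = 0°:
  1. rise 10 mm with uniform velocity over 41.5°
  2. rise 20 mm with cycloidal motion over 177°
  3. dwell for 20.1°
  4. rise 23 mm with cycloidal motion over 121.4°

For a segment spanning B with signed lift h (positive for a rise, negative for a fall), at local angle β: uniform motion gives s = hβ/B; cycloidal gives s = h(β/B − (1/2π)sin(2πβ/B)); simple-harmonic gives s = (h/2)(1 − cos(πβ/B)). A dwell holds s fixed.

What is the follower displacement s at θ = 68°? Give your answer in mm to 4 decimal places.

seg 1 [0°–41.5°] uniform, h=10: full span → s += 10 → s = 10.0000
seg 2 [41.5°–218.5°] cycloidal, h=20: θ=68° here. β=26.5, B=177. 20·(0.1497 − sin(2π·0.1497)/(2π)) = 0.4225 → s = 10.4225

10.4225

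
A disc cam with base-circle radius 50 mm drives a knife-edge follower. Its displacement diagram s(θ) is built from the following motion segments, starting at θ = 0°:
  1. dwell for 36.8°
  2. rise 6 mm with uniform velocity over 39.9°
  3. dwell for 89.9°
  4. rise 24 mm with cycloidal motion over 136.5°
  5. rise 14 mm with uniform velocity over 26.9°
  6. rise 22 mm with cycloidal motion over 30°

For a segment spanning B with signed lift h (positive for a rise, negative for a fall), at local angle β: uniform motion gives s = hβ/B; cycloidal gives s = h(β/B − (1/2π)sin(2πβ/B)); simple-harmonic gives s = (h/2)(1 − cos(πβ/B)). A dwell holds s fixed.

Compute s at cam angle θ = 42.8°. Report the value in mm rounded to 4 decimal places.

seg 1 [0°–36.8°] dwell: s stays 0.0000
seg 2 [36.8°–76.7°] uniform, h=6: θ=42.8° here. β=6, B=39.9. 6·6/39.9 = 0.9023 → s = 0.9023

0.9023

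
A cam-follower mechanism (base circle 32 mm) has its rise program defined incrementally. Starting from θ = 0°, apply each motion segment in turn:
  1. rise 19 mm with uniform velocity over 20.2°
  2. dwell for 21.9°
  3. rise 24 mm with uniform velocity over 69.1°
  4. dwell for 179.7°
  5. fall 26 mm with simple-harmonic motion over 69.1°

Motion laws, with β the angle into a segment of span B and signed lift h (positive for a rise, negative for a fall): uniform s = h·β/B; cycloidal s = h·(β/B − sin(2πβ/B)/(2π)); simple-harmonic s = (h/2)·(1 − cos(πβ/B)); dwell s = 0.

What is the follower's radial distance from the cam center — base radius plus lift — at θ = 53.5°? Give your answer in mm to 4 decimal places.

seg 1 [0°–20.2°] uniform, h=19: full span → s += 19 → s = 19.0000
seg 2 [20.2°–42.1°] dwell: s stays 19.0000
seg 3 [42.1°–111.2°] uniform, h=24: θ=53.5° here. β=11.4, B=69.1. 24·11.4/69.1 = 3.9595 → s = 22.9595
radial distance = base radius + s = 32 + 22.9595 = 54.9595

54.9595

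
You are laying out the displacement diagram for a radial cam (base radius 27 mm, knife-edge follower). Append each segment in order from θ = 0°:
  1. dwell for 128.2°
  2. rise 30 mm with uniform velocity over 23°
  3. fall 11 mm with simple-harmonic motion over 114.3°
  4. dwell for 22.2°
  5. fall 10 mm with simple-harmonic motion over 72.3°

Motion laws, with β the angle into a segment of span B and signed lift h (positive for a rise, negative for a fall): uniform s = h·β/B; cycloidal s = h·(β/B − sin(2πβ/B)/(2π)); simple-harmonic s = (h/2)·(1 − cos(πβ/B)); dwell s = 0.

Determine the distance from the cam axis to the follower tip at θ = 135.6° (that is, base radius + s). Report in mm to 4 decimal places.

seg 1 [0°–128.2°] dwell: s stays 0.0000
seg 2 [128.2°–151.2°] uniform, h=30: θ=135.6° here. β=7.4, B=23. 30·7.4/23 = 9.6522 → s = 9.6522
radial distance = base radius + s = 27 + 9.6522 = 36.6522

36.6522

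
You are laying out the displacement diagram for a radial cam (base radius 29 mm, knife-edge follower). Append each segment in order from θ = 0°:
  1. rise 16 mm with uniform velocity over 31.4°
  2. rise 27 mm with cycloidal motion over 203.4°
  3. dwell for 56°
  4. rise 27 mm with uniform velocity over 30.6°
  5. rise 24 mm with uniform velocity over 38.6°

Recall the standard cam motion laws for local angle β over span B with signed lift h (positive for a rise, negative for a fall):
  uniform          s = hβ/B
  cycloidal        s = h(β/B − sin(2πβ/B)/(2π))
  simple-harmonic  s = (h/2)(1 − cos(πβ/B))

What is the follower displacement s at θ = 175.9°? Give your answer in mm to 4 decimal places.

seg 1 [0°–31.4°] uniform, h=16: full span → s += 16 → s = 16.0000
seg 2 [31.4°–234.8°] cycloidal, h=27: θ=175.9° here. β=144.5, B=203.4. 27·(0.7104 − sin(2π·0.7104)/(2π)) = 23.3464 → s = 39.3464

39.3464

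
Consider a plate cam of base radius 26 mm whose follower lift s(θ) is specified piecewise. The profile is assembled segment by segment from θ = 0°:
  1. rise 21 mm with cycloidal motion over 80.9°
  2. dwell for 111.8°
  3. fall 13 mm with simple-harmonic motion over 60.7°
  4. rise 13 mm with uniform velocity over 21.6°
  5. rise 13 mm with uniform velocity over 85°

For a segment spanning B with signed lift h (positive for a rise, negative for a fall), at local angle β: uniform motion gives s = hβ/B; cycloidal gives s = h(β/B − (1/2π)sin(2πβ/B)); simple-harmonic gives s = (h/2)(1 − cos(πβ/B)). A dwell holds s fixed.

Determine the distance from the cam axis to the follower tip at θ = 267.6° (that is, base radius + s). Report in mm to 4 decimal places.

seg 1 [0°–80.9°] cycloidal, h=21: full span → s += 21 → s = 21.0000
seg 2 [80.9°–192.7°] dwell: s stays 21.0000
seg 3 [192.7°–253.4°] simple-harmonic, h=-13: full span → s += -13 → s = 8.0000
seg 4 [253.4°–275°] uniform, h=13: θ=267.6° here. β=14.2, B=21.6. 13·14.2/21.6 = 8.5463 → s = 16.5463
radial distance = base radius + s = 26 + 16.5463 = 42.5463

42.5463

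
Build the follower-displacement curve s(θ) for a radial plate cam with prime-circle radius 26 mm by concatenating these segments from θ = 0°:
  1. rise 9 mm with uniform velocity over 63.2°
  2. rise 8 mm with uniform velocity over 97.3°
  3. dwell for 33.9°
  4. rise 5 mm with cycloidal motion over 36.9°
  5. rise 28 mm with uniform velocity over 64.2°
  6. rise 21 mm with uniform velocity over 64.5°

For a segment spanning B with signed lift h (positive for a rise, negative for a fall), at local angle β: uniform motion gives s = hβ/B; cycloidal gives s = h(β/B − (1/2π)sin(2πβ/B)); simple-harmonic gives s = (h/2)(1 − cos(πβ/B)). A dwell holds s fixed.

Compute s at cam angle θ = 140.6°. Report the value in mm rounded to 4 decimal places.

seg 1 [0°–63.2°] uniform, h=9: full span → s += 9 → s = 9.0000
seg 2 [63.2°–160.5°] uniform, h=8: θ=140.6° here. β=77.4, B=97.3. 8·77.4/97.3 = 6.3638 → s = 15.3638

15.3638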